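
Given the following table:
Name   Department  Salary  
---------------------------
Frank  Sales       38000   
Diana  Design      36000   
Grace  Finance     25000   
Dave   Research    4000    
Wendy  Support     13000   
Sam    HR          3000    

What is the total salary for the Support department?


Support department members:
  Wendy: 13000
Total = 13000 = 13000

ANSWER: 13000


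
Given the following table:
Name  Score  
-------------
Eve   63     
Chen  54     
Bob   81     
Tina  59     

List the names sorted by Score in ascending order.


Sorting by Score (ascending):
  Chen: 54
  Tina: 59
  Eve: 63
  Bob: 81


ANSWER: Chen, Tina, Eve, Bob


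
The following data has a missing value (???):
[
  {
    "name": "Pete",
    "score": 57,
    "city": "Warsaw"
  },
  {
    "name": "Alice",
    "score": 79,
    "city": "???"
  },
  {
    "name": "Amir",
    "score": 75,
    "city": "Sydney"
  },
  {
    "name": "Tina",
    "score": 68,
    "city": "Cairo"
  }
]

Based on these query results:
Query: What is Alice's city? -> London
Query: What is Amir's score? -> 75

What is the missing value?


The missing value is Alice's city
From query: Alice's city = London

ANSWER: London


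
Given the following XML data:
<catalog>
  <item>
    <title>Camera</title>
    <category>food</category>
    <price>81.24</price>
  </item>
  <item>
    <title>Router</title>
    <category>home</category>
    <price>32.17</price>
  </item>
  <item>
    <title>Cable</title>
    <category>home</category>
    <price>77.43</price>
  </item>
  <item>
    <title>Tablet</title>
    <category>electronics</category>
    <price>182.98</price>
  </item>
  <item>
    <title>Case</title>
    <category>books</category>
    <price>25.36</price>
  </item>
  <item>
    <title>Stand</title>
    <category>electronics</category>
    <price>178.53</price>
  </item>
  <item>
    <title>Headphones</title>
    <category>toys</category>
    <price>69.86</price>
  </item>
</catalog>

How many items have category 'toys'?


Scanning <item> elements for <category>toys</category>:
  Item 7: Headphones -> MATCH
Count: 1

ANSWER: 1


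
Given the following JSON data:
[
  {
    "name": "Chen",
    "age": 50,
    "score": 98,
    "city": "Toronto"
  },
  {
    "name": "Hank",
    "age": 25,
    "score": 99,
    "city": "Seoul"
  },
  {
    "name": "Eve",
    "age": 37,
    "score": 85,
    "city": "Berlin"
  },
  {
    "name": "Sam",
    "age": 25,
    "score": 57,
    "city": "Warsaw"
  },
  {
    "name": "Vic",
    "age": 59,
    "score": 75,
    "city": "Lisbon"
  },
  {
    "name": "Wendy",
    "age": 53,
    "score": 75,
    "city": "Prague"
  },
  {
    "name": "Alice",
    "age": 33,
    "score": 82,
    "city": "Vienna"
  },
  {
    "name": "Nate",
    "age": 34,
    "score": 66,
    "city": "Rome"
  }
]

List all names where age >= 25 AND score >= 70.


Checking both conditions:
  Chen (age=50, score=98) -> YES
  Hank (age=25, score=99) -> YES
  Eve (age=37, score=85) -> YES
  Sam (age=25, score=57) -> no
  Vic (age=59, score=75) -> YES
  Wendy (age=53, score=75) -> YES
  Alice (age=33, score=82) -> YES
  Nate (age=34, score=66) -> no


ANSWER: Chen, Hank, Eve, Vic, Wendy, Alice


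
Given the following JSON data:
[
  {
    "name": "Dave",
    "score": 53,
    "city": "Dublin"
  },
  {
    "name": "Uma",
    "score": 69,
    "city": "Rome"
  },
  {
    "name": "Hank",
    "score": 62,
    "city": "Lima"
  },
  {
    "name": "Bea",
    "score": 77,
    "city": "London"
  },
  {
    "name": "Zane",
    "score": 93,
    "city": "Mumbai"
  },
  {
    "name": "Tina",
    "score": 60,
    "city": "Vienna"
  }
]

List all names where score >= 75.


Filtering records where score >= 75:
  Dave (score=53) -> no
  Uma (score=69) -> no
  Hank (score=62) -> no
  Bea (score=77) -> YES
  Zane (score=93) -> YES
  Tina (score=60) -> no


ANSWER: Bea, Zane


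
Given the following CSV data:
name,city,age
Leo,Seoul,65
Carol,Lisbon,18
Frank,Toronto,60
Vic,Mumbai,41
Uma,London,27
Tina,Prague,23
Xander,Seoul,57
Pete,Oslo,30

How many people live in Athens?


Scanning city column for 'Athens':
Total matches: 0

ANSWER: 0


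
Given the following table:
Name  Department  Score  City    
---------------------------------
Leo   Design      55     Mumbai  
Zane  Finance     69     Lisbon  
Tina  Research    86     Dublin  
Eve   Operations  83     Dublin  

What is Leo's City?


Row 1: Leo
City = Mumbai

ANSWER: Mumbai


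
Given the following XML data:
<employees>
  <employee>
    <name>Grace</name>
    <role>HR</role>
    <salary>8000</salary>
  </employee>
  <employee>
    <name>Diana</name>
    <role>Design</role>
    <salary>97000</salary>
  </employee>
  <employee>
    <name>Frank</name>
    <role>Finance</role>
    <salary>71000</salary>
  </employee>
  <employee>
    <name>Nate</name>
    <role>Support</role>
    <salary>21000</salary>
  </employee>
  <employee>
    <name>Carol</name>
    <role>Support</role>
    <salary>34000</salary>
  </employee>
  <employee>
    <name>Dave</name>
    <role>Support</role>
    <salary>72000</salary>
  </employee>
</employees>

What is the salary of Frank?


Searching for <employee> with <name>Frank</name>
Found at position 3
<salary>71000</salary>

ANSWER: 71000


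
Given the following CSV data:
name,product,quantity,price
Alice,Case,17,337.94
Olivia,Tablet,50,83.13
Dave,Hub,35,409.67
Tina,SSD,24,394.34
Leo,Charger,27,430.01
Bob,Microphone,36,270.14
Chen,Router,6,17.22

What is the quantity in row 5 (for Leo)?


Row 5: Leo
Column 'quantity' = 27

ANSWER: 27


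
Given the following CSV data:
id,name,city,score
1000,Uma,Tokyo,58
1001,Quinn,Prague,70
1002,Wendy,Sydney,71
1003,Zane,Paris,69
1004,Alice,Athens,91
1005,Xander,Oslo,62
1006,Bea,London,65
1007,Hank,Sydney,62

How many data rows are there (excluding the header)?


Counting rows (excluding header):
Header: id,name,city,score
Data rows: 8

ANSWER: 8


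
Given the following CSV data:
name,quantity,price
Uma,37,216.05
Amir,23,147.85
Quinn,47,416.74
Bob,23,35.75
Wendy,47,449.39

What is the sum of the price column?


Values in 'price' column:
  Row 1: 216.05
  Row 2: 147.85
  Row 3: 416.74
  Row 4: 35.75
  Row 5: 449.39
Sum = 216.05 + 147.85 + 416.74 + 35.75 + 449.39 = 1265.78

ANSWER: 1265.78


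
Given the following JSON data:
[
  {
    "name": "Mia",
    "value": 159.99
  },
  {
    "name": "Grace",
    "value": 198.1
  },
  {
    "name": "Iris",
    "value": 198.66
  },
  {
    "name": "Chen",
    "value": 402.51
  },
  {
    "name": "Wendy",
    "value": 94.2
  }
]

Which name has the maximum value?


Comparing values:
  Mia: 159.99
  Grace: 198.1
  Iris: 198.66
  Chen: 402.51
  Wendy: 94.2
Maximum: Chen (402.51)

ANSWER: Chen


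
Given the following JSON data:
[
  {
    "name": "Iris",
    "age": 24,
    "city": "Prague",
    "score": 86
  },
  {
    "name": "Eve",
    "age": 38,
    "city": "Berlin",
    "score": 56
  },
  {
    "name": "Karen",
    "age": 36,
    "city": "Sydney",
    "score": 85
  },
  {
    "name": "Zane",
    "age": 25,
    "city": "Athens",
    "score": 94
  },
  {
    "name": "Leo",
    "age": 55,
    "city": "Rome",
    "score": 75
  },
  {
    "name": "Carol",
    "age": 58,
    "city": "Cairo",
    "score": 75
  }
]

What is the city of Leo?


Looking up record where name = Leo
Record index: 4
Field 'city' = Rome

ANSWER: Rome


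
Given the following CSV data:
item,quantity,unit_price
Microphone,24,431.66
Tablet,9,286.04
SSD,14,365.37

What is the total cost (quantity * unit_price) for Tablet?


Row: Tablet
quantity = 9
unit_price = 286.04
total = 9 * 286.04 = 2574.36

ANSWER: 2574.36


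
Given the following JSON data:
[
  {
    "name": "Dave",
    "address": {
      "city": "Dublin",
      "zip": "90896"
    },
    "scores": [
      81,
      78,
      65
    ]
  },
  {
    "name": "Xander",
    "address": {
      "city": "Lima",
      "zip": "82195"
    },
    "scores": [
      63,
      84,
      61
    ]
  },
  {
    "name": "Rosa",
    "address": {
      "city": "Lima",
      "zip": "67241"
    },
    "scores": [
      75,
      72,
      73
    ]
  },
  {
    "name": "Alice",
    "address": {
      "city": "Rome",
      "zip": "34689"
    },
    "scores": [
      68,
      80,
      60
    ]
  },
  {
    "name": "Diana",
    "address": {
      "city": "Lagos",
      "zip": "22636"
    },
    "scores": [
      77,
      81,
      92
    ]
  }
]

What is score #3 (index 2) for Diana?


Path: records[4].scores[2]
Value: 92

ANSWER: 92


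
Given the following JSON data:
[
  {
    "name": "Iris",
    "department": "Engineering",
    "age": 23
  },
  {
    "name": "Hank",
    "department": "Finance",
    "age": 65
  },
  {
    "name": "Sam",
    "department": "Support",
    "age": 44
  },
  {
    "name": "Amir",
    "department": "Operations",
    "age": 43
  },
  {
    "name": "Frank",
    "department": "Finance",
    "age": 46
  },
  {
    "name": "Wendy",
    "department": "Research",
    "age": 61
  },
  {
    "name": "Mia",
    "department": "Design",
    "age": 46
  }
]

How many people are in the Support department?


Scanning records for department = Support
  Record 2: Sam
Count: 1

ANSWER: 1


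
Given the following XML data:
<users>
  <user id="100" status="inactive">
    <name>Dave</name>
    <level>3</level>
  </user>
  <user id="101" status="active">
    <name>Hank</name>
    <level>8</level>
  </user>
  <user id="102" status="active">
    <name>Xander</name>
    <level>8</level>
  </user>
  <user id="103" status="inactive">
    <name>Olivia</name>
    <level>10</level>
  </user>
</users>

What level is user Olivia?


Finding user: Olivia
<level>10</level>

ANSWER: 10


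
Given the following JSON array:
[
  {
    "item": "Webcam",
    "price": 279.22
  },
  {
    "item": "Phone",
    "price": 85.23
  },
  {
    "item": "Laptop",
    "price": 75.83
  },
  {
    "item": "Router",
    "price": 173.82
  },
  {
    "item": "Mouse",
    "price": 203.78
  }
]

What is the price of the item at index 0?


Array index 0 -> Webcam
price = 279.22

ANSWER: 279.22


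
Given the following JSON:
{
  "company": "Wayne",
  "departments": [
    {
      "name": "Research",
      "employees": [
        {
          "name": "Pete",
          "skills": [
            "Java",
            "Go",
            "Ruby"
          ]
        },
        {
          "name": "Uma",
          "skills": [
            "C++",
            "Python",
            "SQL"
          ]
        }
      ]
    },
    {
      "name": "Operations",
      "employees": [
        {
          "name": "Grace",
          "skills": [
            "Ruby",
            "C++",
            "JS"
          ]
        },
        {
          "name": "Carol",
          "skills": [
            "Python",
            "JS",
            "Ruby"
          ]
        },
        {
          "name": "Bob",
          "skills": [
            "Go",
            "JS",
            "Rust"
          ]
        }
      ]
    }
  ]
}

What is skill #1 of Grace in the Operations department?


Path: departments[1].employees[0].skills[0]
Value: Ruby

ANSWER: Ruby


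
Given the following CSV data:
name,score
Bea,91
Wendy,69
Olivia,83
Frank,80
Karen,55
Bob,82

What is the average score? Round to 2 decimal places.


Scores: 91, 69, 83, 80, 55, 82
Sum = 460
Count = 6
Average = 460 / 6 = 76.67

ANSWER: 76.67


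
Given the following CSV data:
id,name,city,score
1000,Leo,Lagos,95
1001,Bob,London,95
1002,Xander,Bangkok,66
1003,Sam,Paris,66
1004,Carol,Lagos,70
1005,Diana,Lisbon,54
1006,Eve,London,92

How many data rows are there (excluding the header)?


Counting rows (excluding header):
Header: id,name,city,score
Data rows: 7

ANSWER: 7


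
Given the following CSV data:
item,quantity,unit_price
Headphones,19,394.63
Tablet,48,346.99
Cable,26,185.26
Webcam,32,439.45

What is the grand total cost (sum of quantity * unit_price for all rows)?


Computing row totals:
  Headphones: 19 * 394.63 = 7497.97
  Tablet: 48 * 346.99 = 16655.52
  Cable: 26 * 185.26 = 4816.76
  Webcam: 32 * 439.45 = 14062.4
Grand total = 7497.97 + 16655.52 + 4816.76 + 14062.4 = 43032.65

ANSWER: 43032.65


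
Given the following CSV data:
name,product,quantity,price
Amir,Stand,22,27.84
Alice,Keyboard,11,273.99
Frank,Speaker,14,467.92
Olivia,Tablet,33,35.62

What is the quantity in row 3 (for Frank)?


Row 3: Frank
Column 'quantity' = 14

ANSWER: 14


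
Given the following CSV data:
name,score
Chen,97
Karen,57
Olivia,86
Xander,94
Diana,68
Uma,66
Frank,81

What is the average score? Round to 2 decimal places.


Scores: 97, 57, 86, 94, 68, 66, 81
Sum = 549
Count = 7
Average = 549 / 7 = 78.43

ANSWER: 78.43


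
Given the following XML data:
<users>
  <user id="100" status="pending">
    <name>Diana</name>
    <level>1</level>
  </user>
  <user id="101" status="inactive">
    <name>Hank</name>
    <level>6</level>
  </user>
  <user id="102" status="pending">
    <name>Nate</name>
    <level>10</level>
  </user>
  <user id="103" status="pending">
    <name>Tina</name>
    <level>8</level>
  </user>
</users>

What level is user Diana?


Finding user: Diana
<level>1</level>

ANSWER: 1


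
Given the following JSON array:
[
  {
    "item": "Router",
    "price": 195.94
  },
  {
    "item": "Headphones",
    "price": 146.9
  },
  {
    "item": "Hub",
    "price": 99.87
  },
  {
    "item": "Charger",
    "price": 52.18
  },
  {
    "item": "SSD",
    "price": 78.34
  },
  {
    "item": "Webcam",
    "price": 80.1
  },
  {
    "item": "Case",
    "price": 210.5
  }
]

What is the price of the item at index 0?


Array index 0 -> Router
price = 195.94

ANSWER: 195.94


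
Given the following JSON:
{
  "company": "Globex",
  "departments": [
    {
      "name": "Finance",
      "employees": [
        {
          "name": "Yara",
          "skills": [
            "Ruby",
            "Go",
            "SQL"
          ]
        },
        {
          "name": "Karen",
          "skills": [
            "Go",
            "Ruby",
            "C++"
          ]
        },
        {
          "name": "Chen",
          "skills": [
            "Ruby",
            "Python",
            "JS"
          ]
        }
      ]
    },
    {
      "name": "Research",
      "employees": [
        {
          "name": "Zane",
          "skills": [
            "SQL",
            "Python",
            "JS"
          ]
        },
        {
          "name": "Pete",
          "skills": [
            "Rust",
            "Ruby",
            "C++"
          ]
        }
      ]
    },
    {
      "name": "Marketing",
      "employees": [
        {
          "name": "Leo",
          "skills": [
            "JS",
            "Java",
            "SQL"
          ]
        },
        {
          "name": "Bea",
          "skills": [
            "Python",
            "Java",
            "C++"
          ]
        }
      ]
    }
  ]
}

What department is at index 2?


Path: departments[2].name
Value: Marketing

ANSWER: Marketing


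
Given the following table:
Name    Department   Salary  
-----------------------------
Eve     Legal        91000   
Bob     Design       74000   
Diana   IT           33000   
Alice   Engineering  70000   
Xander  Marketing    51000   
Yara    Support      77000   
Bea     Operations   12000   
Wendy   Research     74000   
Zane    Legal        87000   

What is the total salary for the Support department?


Support department members:
  Yara: 77000
Total = 77000 = 77000

ANSWER: 77000


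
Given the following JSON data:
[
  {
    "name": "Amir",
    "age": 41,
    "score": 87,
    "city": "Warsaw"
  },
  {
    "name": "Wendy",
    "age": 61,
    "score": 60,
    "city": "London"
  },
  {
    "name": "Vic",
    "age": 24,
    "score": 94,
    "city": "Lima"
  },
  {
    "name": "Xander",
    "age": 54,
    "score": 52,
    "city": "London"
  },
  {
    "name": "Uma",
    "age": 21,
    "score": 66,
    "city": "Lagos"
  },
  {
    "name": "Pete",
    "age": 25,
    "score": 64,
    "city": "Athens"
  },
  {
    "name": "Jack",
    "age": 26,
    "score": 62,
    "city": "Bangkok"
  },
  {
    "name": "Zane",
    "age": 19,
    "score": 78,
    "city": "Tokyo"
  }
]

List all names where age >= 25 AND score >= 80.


Checking both conditions:
  Amir (age=41, score=87) -> YES
  Wendy (age=61, score=60) -> no
  Vic (age=24, score=94) -> no
  Xander (age=54, score=52) -> no
  Uma (age=21, score=66) -> no
  Pete (age=25, score=64) -> no
  Jack (age=26, score=62) -> no
  Zane (age=19, score=78) -> no


ANSWER: Amir


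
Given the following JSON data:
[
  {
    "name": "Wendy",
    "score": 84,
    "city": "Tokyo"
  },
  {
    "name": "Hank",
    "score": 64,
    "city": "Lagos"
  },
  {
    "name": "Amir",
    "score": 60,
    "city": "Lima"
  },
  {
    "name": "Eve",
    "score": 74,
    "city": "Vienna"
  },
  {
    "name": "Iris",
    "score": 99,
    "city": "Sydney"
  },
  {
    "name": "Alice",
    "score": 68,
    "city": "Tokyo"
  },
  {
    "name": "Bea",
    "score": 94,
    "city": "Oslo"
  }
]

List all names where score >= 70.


Filtering records where score >= 70:
  Wendy (score=84) -> YES
  Hank (score=64) -> no
  Amir (score=60) -> no
  Eve (score=74) -> YES
  Iris (score=99) -> YES
  Alice (score=68) -> no
  Bea (score=94) -> YES


ANSWER: Wendy, Eve, Iris, Bea


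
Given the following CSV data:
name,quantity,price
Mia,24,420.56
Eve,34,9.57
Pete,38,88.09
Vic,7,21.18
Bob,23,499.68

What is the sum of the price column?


Values in 'price' column:
  Row 1: 420.56
  Row 2: 9.57
  Row 3: 88.09
  Row 4: 21.18
  Row 5: 499.68
Sum = 420.56 + 9.57 + 88.09 + 21.18 + 499.68 = 1039.08

ANSWER: 1039.08


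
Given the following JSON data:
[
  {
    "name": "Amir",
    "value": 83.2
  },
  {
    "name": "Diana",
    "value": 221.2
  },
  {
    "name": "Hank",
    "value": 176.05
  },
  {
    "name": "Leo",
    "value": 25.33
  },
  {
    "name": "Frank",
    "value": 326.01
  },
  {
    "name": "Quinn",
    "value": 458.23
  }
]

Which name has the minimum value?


Comparing values:
  Amir: 83.2
  Diana: 221.2
  Hank: 176.05
  Leo: 25.33
  Frank: 326.01
  Quinn: 458.23
Minimum: Leo (25.33)

ANSWER: Leo


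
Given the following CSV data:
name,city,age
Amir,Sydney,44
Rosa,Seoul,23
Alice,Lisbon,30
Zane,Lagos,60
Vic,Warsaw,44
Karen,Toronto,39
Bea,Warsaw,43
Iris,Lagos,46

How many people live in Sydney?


Scanning city column for 'Sydney':
  Row 1: Amir -> MATCH
Total matches: 1

ANSWER: 1


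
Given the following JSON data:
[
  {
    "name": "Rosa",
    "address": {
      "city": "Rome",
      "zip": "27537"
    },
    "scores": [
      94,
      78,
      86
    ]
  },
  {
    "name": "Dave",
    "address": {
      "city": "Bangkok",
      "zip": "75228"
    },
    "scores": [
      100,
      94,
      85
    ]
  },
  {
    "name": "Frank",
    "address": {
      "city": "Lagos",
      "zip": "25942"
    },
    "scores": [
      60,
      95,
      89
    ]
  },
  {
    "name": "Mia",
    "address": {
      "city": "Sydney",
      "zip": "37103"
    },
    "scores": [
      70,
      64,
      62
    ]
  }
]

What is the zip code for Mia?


Path: records[3].address.zip
Value: 37103

ANSWER: 37103


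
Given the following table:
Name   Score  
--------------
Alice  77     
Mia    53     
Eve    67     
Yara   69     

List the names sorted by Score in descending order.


Sorting by Score (descending):
  Alice: 77
  Yara: 69
  Eve: 67
  Mia: 53


ANSWER: Alice, Yara, Eve, Mia


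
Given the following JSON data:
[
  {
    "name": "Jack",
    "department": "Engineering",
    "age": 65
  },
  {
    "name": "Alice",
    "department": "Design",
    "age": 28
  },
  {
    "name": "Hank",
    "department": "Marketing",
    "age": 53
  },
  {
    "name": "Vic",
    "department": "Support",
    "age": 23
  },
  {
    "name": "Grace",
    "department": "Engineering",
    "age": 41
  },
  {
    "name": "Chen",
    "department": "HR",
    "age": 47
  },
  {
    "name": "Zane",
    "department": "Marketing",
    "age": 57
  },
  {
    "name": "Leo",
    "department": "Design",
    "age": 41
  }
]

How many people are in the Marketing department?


Scanning records for department = Marketing
  Record 2: Hank
  Record 6: Zane
Count: 2

ANSWER: 2


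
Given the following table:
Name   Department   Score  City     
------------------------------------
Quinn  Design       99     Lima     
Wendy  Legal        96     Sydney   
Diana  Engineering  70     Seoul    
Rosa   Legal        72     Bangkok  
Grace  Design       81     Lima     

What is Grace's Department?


Row 5: Grace
Department = Design

ANSWER: Design


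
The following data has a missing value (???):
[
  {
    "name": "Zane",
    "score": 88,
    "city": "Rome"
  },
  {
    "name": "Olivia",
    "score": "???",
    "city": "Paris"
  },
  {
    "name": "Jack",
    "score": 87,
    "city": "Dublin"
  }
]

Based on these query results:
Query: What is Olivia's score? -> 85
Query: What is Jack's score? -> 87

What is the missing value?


The missing value is Olivia's score
From query: Olivia's score = 85

ANSWER: 85


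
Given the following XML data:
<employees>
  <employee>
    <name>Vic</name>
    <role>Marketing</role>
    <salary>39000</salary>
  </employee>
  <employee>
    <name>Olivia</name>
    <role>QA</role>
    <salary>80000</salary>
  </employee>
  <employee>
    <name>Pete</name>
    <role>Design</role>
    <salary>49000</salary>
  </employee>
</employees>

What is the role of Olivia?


Searching for <employee> with <name>Olivia</name>
Found at position 2
<role>QA</role>

ANSWER: QA


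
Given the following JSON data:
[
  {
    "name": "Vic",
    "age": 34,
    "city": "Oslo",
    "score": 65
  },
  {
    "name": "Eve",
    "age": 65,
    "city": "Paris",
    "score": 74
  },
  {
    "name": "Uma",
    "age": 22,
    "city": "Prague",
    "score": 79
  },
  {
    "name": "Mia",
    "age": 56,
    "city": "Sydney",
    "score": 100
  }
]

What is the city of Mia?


Looking up record where name = Mia
Record index: 3
Field 'city' = Sydney

ANSWER: Sydney


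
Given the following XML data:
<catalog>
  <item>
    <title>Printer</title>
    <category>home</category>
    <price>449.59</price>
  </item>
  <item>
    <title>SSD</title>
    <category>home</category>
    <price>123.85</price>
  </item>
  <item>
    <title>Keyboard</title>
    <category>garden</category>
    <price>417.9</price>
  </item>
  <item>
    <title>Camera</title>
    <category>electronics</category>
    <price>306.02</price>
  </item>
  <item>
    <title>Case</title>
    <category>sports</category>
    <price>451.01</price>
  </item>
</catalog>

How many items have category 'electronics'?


Scanning <item> elements for <category>electronics</category>:
  Item 4: Camera -> MATCH
Count: 1

ANSWER: 1


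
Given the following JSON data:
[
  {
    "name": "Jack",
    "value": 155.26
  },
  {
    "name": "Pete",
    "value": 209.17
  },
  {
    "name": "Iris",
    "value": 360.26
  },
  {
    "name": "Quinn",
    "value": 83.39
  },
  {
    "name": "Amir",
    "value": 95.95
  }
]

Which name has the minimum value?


Comparing values:
  Jack: 155.26
  Pete: 209.17
  Iris: 360.26
  Quinn: 83.39
  Amir: 95.95
Minimum: Quinn (83.39)

ANSWER: Quinn


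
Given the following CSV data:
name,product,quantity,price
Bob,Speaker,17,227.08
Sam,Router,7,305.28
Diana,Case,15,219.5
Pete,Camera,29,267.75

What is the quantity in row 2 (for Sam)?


Row 2: Sam
Column 'quantity' = 7

ANSWER: 7


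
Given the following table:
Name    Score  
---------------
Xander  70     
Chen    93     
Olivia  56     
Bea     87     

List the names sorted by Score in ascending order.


Sorting by Score (ascending):
  Olivia: 56
  Xander: 70
  Bea: 87
  Chen: 93


ANSWER: Olivia, Xander, Bea, Chen


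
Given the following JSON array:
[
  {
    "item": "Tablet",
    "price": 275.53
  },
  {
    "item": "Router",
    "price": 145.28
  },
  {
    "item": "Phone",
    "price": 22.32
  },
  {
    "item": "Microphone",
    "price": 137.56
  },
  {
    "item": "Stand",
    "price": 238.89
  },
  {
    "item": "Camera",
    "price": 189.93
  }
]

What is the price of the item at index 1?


Array index 1 -> Router
price = 145.28

ANSWER: 145.28


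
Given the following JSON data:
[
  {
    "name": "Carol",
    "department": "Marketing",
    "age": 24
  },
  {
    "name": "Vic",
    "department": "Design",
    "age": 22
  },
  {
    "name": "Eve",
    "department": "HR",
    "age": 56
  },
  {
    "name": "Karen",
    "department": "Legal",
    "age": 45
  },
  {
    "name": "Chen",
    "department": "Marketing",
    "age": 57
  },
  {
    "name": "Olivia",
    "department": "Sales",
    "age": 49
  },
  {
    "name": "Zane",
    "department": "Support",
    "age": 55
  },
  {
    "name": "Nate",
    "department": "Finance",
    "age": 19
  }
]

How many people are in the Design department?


Scanning records for department = Design
  Record 1: Vic
Count: 1

ANSWER: 1


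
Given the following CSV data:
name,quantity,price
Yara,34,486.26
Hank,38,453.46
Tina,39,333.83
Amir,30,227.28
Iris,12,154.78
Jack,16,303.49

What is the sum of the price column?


Values in 'price' column:
  Row 1: 486.26
  Row 2: 453.46
  Row 3: 333.83
  Row 4: 227.28
  Row 5: 154.78
  Row 6: 303.49
Sum = 486.26 + 453.46 + 333.83 + 227.28 + 154.78 + 303.49 = 1959.1

ANSWER: 1959.1


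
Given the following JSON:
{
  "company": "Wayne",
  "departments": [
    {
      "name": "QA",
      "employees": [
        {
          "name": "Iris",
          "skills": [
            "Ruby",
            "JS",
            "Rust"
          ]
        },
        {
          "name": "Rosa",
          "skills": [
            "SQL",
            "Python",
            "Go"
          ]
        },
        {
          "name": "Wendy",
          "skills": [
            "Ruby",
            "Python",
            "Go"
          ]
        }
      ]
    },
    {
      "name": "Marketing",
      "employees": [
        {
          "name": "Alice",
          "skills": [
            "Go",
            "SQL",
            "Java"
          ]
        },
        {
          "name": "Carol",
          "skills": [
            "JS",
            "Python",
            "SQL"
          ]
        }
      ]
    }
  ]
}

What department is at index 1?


Path: departments[1].name
Value: Marketing

ANSWER: Marketing


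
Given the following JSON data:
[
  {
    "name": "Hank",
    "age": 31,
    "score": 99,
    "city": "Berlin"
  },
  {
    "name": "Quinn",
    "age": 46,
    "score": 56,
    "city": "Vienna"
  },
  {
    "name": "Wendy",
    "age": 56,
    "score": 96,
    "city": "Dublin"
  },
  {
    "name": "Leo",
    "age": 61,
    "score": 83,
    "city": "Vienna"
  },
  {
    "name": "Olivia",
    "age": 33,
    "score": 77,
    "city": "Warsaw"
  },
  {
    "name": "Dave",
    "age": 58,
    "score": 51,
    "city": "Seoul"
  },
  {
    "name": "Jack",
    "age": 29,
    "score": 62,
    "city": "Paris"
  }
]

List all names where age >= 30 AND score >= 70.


Checking both conditions:
  Hank (age=31, score=99) -> YES
  Quinn (age=46, score=56) -> no
  Wendy (age=56, score=96) -> YES
  Leo (age=61, score=83) -> YES
  Olivia (age=33, score=77) -> YES
  Dave (age=58, score=51) -> no
  Jack (age=29, score=62) -> no


ANSWER: Hank, Wendy, Leo, Olivia


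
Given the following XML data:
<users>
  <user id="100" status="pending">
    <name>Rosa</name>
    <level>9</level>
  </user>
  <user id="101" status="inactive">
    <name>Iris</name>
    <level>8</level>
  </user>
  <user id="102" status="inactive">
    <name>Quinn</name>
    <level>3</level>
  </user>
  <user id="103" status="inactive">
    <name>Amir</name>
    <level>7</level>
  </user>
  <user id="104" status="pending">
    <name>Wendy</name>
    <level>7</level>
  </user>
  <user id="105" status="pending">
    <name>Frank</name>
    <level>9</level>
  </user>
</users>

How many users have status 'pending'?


Counting users with status='pending':
  Rosa (id=100) -> MATCH
  Wendy (id=104) -> MATCH
  Frank (id=105) -> MATCH
Count: 3

ANSWER: 3


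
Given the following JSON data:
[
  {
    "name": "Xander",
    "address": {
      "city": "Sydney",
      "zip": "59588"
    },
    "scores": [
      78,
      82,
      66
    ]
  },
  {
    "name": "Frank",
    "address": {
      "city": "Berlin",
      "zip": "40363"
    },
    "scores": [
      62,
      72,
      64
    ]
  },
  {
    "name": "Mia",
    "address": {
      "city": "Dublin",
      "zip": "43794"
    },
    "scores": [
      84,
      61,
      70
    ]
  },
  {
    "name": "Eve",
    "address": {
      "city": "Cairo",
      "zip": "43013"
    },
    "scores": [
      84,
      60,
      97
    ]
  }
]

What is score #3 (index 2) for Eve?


Path: records[3].scores[2]
Value: 97

ANSWER: 97


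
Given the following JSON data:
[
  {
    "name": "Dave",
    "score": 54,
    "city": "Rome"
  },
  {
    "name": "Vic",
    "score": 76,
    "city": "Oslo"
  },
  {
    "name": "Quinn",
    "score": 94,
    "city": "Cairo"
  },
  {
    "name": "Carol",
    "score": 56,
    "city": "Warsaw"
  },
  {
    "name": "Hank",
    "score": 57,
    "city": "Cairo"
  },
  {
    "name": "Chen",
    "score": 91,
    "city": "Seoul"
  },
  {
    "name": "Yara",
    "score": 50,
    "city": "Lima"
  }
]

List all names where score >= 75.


Filtering records where score >= 75:
  Dave (score=54) -> no
  Vic (score=76) -> YES
  Quinn (score=94) -> YES
  Carol (score=56) -> no
  Hank (score=57) -> no
  Chen (score=91) -> YES
  Yara (score=50) -> no


ANSWER: Vic, Quinn, Chen


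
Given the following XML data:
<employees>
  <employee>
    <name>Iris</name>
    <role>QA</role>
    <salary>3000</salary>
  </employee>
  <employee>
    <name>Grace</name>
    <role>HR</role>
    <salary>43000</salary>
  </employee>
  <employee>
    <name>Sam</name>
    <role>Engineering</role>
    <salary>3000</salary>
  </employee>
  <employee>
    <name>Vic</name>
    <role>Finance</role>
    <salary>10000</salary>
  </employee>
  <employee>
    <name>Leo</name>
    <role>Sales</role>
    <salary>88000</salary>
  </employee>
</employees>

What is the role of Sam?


Searching for <employee> with <name>Sam</name>
Found at position 3
<role>Engineering</role>

ANSWER: Engineering


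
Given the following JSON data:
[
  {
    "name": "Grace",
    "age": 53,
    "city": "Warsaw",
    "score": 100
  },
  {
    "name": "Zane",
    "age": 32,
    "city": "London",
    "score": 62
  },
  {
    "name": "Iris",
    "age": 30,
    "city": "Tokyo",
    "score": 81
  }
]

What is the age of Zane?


Looking up record where name = Zane
Record index: 1
Field 'age' = 32

ANSWER: 32


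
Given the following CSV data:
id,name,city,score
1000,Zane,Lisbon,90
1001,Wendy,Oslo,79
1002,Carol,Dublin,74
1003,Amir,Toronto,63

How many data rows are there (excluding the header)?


Counting rows (excluding header):
Header: id,name,city,score
Data rows: 4

ANSWER: 4


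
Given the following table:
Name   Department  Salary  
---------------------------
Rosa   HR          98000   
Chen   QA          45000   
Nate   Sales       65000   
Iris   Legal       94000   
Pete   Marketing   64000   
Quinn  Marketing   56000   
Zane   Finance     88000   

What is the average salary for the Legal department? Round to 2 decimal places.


Legal department members:
  Iris: 94000
Sum = 94000
Count = 1
Average = 94000 / 1 = 94000.00

ANSWER: 94000.00


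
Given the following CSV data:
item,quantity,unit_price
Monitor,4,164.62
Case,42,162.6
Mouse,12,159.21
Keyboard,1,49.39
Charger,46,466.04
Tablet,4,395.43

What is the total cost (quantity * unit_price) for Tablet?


Row: Tablet
quantity = 4
unit_price = 395.43
total = 4 * 395.43 = 1581.72

ANSWER: 1581.72


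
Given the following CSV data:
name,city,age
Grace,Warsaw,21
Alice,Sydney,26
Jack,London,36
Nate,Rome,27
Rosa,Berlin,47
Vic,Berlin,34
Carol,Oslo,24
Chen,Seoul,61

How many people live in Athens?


Scanning city column for 'Athens':
Total matches: 0

ANSWER: 0


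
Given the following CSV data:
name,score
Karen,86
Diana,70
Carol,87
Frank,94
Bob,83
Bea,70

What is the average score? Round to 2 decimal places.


Scores: 86, 70, 87, 94, 83, 70
Sum = 490
Count = 6
Average = 490 / 6 = 81.67

ANSWER: 81.67


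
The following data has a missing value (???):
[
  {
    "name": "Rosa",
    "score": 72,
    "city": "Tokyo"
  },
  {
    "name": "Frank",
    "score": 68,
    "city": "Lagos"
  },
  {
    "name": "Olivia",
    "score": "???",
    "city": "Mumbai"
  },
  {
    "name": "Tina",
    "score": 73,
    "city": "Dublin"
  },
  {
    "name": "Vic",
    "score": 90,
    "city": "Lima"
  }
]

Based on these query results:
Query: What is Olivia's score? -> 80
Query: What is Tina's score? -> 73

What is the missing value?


The missing value is Olivia's score
From query: Olivia's score = 80

ANSWER: 80


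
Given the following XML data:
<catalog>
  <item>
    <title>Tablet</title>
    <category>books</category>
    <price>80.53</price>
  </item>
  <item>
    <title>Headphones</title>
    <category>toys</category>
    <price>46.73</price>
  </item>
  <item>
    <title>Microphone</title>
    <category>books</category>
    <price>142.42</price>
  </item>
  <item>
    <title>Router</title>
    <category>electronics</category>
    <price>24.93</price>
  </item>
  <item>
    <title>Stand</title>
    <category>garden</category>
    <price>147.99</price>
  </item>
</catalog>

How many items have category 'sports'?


Scanning <item> elements for <category>sports</category>:
Count: 0

ANSWER: 0


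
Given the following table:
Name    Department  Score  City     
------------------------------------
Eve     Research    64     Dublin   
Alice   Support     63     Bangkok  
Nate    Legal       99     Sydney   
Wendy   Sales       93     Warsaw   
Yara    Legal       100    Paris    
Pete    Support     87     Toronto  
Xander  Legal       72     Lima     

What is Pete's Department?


Row 6: Pete
Department = Support

ANSWER: Support


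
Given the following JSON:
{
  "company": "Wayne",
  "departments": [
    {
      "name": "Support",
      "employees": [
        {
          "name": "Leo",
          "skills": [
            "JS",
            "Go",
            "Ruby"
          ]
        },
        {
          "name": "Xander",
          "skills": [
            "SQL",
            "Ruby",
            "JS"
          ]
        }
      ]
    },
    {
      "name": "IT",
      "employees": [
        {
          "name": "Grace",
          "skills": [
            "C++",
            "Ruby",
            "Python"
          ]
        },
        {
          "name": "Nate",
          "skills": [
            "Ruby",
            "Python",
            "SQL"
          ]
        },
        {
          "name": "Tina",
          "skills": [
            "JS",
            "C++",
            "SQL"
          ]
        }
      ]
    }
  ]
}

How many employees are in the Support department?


Path: departments[0].employees
Count: 2

ANSWER: 2


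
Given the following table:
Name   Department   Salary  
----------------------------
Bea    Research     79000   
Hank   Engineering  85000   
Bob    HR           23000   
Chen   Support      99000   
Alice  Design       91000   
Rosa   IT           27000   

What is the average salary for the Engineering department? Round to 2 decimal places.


Engineering department members:
  Hank: 85000
Sum = 85000
Count = 1
Average = 85000 / 1 = 85000.00

ANSWER: 85000.00


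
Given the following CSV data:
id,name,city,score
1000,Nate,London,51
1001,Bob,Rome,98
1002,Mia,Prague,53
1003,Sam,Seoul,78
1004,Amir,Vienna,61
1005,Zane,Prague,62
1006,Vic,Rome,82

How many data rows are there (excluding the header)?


Counting rows (excluding header):
Header: id,name,city,score
Data rows: 7

ANSWER: 7


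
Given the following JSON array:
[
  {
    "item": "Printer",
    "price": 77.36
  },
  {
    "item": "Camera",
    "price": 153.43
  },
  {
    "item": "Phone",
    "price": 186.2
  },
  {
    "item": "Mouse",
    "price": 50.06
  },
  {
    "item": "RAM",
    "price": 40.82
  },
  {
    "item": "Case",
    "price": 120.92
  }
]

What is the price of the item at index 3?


Array index 3 -> Mouse
price = 50.06

ANSWER: 50.06


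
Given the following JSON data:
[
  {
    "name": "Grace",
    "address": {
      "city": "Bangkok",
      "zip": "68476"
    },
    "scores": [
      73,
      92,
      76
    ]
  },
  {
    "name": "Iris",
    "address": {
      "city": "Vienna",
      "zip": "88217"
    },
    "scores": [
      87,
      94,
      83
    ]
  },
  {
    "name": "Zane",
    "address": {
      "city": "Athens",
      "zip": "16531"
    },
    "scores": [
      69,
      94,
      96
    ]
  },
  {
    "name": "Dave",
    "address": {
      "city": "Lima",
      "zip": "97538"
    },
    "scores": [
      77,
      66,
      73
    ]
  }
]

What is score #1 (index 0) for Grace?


Path: records[0].scores[0]
Value: 73

ANSWER: 73


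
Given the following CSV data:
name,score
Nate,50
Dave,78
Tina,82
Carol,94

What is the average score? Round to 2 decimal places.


Scores: 50, 78, 82, 94
Sum = 304
Count = 4
Average = 304 / 4 = 76.00

ANSWER: 76.00


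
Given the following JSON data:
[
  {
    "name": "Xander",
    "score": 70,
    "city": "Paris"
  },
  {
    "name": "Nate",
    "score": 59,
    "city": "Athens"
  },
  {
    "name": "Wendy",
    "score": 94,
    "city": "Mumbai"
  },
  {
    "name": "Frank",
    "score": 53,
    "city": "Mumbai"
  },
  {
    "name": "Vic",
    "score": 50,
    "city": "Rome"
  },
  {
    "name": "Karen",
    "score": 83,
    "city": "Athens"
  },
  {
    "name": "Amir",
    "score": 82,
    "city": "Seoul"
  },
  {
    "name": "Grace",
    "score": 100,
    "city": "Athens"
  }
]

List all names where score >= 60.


Filtering records where score >= 60:
  Xander (score=70) -> YES
  Nate (score=59) -> no
  Wendy (score=94) -> YES
  Frank (score=53) -> no
  Vic (score=50) -> no
  Karen (score=83) -> YES
  Amir (score=82) -> YES
  Grace (score=100) -> YES


ANSWER: Xander, Wendy, Karen, Amir, Grace


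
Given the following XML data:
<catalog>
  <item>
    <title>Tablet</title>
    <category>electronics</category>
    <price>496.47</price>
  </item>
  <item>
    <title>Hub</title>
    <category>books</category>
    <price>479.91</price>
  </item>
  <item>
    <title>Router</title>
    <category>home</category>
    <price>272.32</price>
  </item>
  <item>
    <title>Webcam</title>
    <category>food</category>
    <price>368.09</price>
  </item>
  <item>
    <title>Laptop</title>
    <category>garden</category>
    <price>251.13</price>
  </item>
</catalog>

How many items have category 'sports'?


Scanning <item> elements for <category>sports</category>:
Count: 0

ANSWER: 0


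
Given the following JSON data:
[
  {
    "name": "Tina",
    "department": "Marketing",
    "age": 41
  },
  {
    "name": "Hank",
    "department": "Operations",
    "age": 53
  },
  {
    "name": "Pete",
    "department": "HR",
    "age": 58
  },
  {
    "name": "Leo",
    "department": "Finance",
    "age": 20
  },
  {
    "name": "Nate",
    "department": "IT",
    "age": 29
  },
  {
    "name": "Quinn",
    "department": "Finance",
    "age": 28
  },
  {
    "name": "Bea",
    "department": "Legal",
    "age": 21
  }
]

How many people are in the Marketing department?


Scanning records for department = Marketing
  Record 0: Tina
Count: 1

ANSWER: 1


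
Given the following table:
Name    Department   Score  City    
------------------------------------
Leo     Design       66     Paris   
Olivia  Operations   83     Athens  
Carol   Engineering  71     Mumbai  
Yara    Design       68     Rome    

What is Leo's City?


Row 1: Leo
City = Paris

ANSWER: Paris


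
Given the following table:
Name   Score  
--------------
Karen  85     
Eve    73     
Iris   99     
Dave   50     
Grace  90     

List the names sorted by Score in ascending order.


Sorting by Score (ascending):
  Dave: 50
  Eve: 73
  Karen: 85
  Grace: 90
  Iris: 99


ANSWER: Dave, Eve, Karen, Grace, Iris


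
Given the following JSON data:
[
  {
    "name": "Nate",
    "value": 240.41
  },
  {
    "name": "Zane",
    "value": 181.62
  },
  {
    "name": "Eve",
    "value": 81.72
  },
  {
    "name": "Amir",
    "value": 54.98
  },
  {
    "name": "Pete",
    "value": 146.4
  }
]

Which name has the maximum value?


Comparing values:
  Nate: 240.41
  Zane: 181.62
  Eve: 81.72
  Amir: 54.98
  Pete: 146.4
Maximum: Nate (240.41)

ANSWER: Nate
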